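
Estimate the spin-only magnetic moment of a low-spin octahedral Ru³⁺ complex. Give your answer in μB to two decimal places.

1.73 μB

Ru³⁺: group 8, so d-count = 8 − 3 = 5.
Configuration: t2g^5 e_g^0 → 1 unpaired electron.
μ(spin-only) = √[1(1+2)] = √3 ≈ 1.73 μB.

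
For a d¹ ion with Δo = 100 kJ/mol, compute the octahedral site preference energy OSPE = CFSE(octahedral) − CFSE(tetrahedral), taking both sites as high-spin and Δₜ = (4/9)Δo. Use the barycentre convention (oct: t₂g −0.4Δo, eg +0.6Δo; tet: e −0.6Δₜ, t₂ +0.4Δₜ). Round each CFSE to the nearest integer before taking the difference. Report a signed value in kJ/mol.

-13

Octahedral high-spin t₂g¹ eg⁰: CFSE = -0.4 × 100 = -40 kJ/mol.
In a tetrahedral site the filling is e¹ t₂⁰: CFSE(tet) = -0.6Δₜ = -0.6 × (4/9)(100) = -27 kJ/mol.
OSPE = CFSE(oct) − CFSE(tet) = -40 − (-27) = -13 kJ/mol.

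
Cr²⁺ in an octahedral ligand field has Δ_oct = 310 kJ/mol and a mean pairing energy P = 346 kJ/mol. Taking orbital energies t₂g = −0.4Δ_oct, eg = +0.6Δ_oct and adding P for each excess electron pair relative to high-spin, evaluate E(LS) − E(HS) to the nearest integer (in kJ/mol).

Cr is in group 6, so Cr²⁺ is d⁴ (6 − 2 = 4).
In the high-spin limit (t₂g³ eg¹) the orbital term is -0.6Δ_oct = -186 kJ/mol, with no excess pairing.
For low-spin the configuration is t₂g⁴ eg⁰: orbital energy -1.6 × 310 = -496 kJ/mol, and 1 additional pair relative to high-spin adds 346 kJ/mol, giving -150 kJ/mol.
E(LS) − E(HS) = -150 − (-186) = 36 kJ/mol.

36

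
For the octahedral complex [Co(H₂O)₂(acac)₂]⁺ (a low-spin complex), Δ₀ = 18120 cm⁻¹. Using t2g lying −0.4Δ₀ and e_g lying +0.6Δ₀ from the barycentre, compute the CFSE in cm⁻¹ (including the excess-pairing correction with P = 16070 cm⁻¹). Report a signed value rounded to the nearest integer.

-11348

Ligand charges: 2×(+0) from H₂O and 2×(-1) from acac⁻ sum to -2; with overall charge +1, Co is +3.
Co³⁺: group 9, so d-count = 9 − 3 = 6.
Configuration: t2g^6 e_g^0.
The orbital stabilization is -2.4Δ₀ = -2.4 × 18120 = -43488 cm⁻¹.
High-spin d⁶ would be t2g^4 e_g^2 with 1 pair; low-spin has 3, so 2 excess pairs cost +2P = +32140 cm⁻¹.
Overall CFSE = -43488 + 32140 = -11348 cm⁻¹.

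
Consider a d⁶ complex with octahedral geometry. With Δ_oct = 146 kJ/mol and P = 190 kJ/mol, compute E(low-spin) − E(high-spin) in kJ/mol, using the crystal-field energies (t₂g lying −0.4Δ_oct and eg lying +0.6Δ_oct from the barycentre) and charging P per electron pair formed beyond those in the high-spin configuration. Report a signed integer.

88

In the high-spin limit (t₂g⁴ eg²) the orbital term is -0.4Δ_oct = -58 kJ/mol, with no excess pairing.
Low-spin t₂g⁶ eg⁰ gives -2.4Δ_oct = -350 kJ/mol, but forming 2 extra pairs costs 2P = 380 kJ/mol, so E(LS) = -350 + 380 = 30 kJ/mol.
Thus E(LS) − E(HS) = 88 kJ/mol.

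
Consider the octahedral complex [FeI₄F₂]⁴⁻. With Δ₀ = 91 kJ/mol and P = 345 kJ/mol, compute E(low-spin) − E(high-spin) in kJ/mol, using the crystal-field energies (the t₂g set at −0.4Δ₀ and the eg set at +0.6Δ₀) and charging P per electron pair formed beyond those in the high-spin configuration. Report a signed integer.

Ligand charges: 4×(-1) from I⁻ and 2×(-1) from F⁻ sum to -6; with overall charge -4, Fe is +2.
Fe²⁺: group 8, so d-count = 8 − 2 = 6.
In the high-spin limit (t₂g⁴ eg²) the orbital term is -0.4Δ₀ = -36 kJ/mol, with no excess pairing.
Low-spin: t₂g⁶ eg⁰, orbital CFSE = -2.4Δ₀ = -218 kJ/mol; plus 2 excess pairs × P = +690 kJ/mol; total 472 kJ/mol.
E(LS) − E(HS) = 472 − (-36) = 508 kJ/mol.

508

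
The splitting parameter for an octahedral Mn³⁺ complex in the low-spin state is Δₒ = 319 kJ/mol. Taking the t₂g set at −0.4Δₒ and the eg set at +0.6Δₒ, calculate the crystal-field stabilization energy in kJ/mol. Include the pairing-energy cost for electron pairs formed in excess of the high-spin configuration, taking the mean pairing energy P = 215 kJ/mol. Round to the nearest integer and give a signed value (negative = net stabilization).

Mn is in group 7, so Mn³⁺ is d⁴ (7 − 3 = 4).
The d⁴ electrons fill as t₂g⁴ eg⁰.
CFSE(orbital) = 4×(-0.4Δₒ) + 0×(0.6Δₒ) = -1.6Δₒ; with Δₒ = 319 kJ/mol that is -510 kJ/mol.
Relative to high-spin t₂g³ eg¹ (0 paired), the low-spin configuration has 1 additional pair, contributing +1 × 215 = +215 kJ/mol.
Overall CFSE = -510 + 215 = -295 kJ/mol.

-295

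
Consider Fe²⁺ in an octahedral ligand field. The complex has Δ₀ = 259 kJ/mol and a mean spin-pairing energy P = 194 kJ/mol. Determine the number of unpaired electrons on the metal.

0

Fe is in group 8, so Fe²⁺ is d⁶ (8 − 2 = 6).
Δ₀ > P, so pairing is preferred: the ground state is low-spin.
Filling d⁶ accordingly: t2g^6 e_g^0.
Unpaired electrons: 0.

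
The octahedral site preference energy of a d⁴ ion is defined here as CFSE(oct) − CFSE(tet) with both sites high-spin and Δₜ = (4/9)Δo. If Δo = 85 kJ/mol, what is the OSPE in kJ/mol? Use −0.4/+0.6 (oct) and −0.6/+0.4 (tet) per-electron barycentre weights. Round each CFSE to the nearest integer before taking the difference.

-36

Octahedral (high-spin): t₂g³ eg¹, CFSE = 3(−0.4) + 1(+0.6) = -0.6Δo = -0.6 × 85 = -51 kJ/mol.
Tetrahedral e² t₂² gives -0.4Δₜ = -0.4 × (4/9) × 85 = -15 kJ/mol.
Subtracting, OSPE = -51 − (-15) = -36 kJ/mol.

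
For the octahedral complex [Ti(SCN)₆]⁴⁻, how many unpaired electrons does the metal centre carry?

Each SCN⁻ contributes -1; 6 × (-1) = -6. With overall charge -4, Ti is in the +2 oxidation state.
Ti is in group 4, so Ti²⁺ is d² (4 − 2 = 2).
Configuration: t2g^2 e_g^0, giving 2 unpaired electrons.

2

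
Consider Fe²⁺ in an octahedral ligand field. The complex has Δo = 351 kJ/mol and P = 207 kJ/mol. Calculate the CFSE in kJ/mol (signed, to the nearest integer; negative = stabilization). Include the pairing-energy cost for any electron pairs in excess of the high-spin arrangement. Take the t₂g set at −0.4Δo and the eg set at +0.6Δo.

-428

Group 8 minus oxidation state +2 gives a d⁶ configuration for Fe²⁺.
With Δo > P the complex is low-spin.
Filling d⁶ accordingly: t₂g⁶ eg⁰.
Orbital CFSE = -2.4Δo = -2.4 × 351 = -842 kJ/mol.
Excess pairs vs high-spin: 3 − 1 = 2; pairing cost = +414 kJ/mol.
Net CFSE = -842 + 414 = -428 kJ/mol.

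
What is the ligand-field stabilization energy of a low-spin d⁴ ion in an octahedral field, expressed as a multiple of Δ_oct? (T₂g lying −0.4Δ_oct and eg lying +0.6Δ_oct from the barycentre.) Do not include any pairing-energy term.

Configuration: t₂g⁴ eg⁰.
CFSE = 4(-0.4Δ_oct) + 0(0.6Δ_oct) = -1.6Δ_oct + 0.0Δ_oct = -1.6Δ_oct.

-1.6 Δ_oct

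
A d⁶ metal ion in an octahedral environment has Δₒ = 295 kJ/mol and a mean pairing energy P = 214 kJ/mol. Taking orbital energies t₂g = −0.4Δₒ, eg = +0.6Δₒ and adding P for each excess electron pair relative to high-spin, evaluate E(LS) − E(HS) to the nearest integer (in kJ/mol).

In the high-spin limit (t₂g⁴ eg²) the orbital term is -0.4Δₒ = -118 kJ/mol, with no excess pairing.
Low-spin: t₂g⁶ eg⁰, orbital CFSE = -2.4Δₒ = -708 kJ/mol; plus 2 excess pairs × P = +428 kJ/mol; total -280 kJ/mol.
The difference is -280 − (-118) = -162 kJ/mol, so low-spin lies lower.

-162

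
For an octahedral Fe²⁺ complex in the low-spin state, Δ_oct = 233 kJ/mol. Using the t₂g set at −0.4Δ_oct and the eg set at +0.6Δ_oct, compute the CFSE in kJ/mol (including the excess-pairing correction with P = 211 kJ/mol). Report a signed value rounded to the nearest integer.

-137

Fe is in group 8, so Fe²⁺ is d⁶ (8 − 2 = 6).
Configuration: t₂g⁶ eg⁰.
CFSE(orbital) = 6×(-0.4Δ_oct) + 0×(0.6Δ_oct) = -2.4Δ_oct; with Δ_oct = 233 kJ/mol that is -559 kJ/mol.
High-spin d⁶ would be t₂g⁴ eg² with 1 pair; low-spin has 3, so 2 excess pairs cost +2P = +422 kJ/mol.
Combining: -559 + 422 = -137 kJ/mol.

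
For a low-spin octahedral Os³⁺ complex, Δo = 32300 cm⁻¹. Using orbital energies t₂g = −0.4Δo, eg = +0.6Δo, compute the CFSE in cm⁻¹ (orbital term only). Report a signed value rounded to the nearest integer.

-64600

Group 8 minus oxidation state +3 gives a d⁵ configuration for Os³⁺.
The d⁵ electrons fill as t₂g⁵ eg⁰.
CFSE(orbital) = 5×(-0.4Δo) + 0×(0.6Δo) = -2.0Δo; with Δo = 32300 cm⁻¹ that is -64600 cm⁻¹.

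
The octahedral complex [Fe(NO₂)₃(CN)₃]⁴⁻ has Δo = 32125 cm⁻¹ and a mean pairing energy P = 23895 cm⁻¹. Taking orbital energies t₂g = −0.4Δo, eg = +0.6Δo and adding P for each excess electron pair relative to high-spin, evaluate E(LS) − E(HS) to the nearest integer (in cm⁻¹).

Ligand charges: 3×(-1) from NO₂⁻ and 3×(-1) from CN⁻ sum to -6; with overall charge -4, Fe is +2.
Group 8 minus oxidation state +2 gives a d⁶ configuration for Fe²⁺.
High-spin: t₂g⁴ eg², CFSE = -0.4Δo = -12850 cm⁻¹.
Low-spin t₂g⁶ eg⁰ gives -2.4Δo = -77100 cm⁻¹, but forming 2 extra pairs costs 2P = 47790 cm⁻¹, so E(LS) = -77100 + 47790 = -29310 cm⁻¹.
E(LS) − E(HS) = -29310 − (-12850) = -16460 cm⁻¹.

-16460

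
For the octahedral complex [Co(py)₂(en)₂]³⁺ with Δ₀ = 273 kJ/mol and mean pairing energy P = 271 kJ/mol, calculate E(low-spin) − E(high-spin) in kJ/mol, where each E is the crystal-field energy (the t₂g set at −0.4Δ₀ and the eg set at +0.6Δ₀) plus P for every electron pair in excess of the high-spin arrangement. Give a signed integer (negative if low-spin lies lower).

-4

Ligand charges: 2×(+0) from py and 2×(+0) from en sum to +0; with overall charge +3, Co is +3.
Group 9 minus oxidation state +3 gives a d⁶ configuration for Co³⁺.
High-spin: t₂g⁴ eg², CFSE = -0.4Δ₀ = -109 kJ/mol.
Low-spin t₂g⁶ eg⁰ gives -2.4Δ₀ = -655 kJ/mol, but forming 2 extra pairs costs 2P = 542 kJ/mol, so E(LS) = -655 + 542 = -113 kJ/mol.
Thus E(LS) − E(HS) = -4 kJ/mol.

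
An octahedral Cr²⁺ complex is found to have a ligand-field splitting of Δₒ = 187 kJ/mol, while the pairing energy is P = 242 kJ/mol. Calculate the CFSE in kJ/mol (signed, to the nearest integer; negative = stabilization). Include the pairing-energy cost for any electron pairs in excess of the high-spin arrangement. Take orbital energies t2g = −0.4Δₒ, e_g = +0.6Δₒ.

-112

Cr is in group 6, so Cr²⁺ is d⁴ (6 − 2 = 4).
Δₒ < P, so pairing is avoided: the ground state is high-spin.
Filling d⁴ accordingly: t2g^3 e_g^1.
Orbital CFSE = -0.6Δₒ = -0.6 × 187 = -112 kJ/mol.
High-spin has no excess pairs, so no pairing correction applies.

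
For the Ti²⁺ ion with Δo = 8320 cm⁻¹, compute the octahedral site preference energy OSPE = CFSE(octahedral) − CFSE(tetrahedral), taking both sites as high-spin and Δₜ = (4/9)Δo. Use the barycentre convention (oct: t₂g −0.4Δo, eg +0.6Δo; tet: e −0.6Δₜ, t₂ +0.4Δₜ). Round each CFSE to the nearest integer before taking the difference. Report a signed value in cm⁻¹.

-2219

Ti is in group 4, so Ti²⁺ is d² (4 − 2 = 2).
Octahedral high-spin t₂g² eg⁰: CFSE = -0.8 × 8320 = -6656 cm⁻¹.
In a tetrahedral site the filling is e² t₂⁰: CFSE(tet) = -1.2Δₜ = -1.2 × (4/9)(8320) = -4437 cm⁻¹.
Subtracting, OSPE = -6656 − (-4437) = -2219 cm⁻¹.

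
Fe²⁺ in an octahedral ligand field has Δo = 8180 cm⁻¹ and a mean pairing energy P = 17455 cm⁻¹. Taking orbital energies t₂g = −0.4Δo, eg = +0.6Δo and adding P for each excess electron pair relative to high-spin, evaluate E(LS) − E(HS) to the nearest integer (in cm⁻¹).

Fe²⁺: group 8, so d-count = 8 − 2 = 6.
In the high-spin limit (t₂g⁴ eg²) the orbital term is -0.4Δo = -3272 cm⁻¹, with no excess pairing.
For low-spin the configuration is t₂g⁶ eg⁰: orbital energy -2.4 × 8180 = -19632 cm⁻¹, and 2 additional pairs relative to high-spin add 34910 cm⁻¹, giving 15278 cm⁻¹.
E(LS) − E(HS) = 15278 − (-3272) = 18550 cm⁻¹.

18550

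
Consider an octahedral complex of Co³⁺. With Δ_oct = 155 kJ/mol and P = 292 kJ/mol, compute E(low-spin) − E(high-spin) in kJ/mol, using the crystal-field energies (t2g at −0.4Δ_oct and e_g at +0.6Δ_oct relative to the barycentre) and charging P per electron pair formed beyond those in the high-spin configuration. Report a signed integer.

Co sits in group 9; removing 3 electrons leaves Co³⁺ with 9 − 3 = 6 d electrons.
High-spin: t2g^4 e_g^2, CFSE = -0.4Δ_oct = -62 kJ/mol.
Low-spin t2g^6 e_g^0 gives -2.4Δ_oct = -372 kJ/mol, but forming 2 extra pairs costs 2P = 584 kJ/mol, so E(LS) = -372 + 584 = 212 kJ/mol.
Thus E(LS) − E(HS) = 274 kJ/mol.

274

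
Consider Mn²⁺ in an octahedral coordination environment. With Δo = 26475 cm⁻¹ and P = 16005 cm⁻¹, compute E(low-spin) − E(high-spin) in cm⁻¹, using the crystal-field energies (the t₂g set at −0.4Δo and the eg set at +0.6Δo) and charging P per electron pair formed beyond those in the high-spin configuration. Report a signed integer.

Mn is in group 7, so Mn²⁺ is d⁵ (7 − 2 = 5).
In the high-spin limit (t₂g³ eg²) the orbital term is 0.0Δo = 0 cm⁻¹, with no excess pairing.
Low-spin: t₂g⁵ eg⁰, orbital CFSE = -2.0Δo = -52950 cm⁻¹; plus 2 excess pairs × P = +32010 cm⁻¹; total -20940 cm⁻¹.
The difference is -20940 − (0) = -20940 cm⁻¹, so low-spin lies lower.

-20940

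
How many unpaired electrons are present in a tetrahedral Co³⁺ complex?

4

Co sits in group 9; removing 3 electrons leaves Co³⁺ with 9 − 3 = 6 d electrons.
Tetrahedral splitting is small, so the complex is high-spin.
Configuration: e³ t₂³, giving 4 unpaired electrons.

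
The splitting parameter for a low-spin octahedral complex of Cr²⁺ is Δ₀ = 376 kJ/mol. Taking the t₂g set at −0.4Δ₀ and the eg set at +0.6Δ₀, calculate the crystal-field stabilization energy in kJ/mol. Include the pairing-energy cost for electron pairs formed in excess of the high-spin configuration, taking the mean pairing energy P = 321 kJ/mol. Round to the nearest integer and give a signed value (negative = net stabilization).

-281

Cr²⁺: group 6, so d-count = 6 − 2 = 4.
The d⁴ electrons fill as t₂g⁴ eg⁰.
Orbital CFSE = 4(-0.4) + 0(0.6) = -1.6Δ₀ = -1.6 × 376 = -602 kJ/mol.
High-spin d⁴ would be t₂g³ eg¹ with 0 pairs; low-spin has 1, so 1 excess pair costs +1P = +321 kJ/mol.
Net CFSE = -602 + 321 = -281 kJ/mol.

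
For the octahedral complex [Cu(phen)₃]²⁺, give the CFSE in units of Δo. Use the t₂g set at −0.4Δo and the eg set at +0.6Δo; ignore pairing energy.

-0.6 Δo

phen is neutral, so the +2 overall charge sits on Cu: oxidation state +2.
Group 11 minus oxidation state +2 gives a d⁹ configuration for Cu²⁺.
Configuration: t₂g⁶ eg³.
CFSE = 6(-0.4Δo) + 3(0.6Δo) = -2.4Δo + 1.8Δo = -0.6Δo.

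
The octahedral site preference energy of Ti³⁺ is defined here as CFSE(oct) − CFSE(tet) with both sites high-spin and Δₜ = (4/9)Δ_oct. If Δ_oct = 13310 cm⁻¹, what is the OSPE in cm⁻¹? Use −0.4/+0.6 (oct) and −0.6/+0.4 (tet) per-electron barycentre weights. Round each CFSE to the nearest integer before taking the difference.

Ti sits in group 4; removing 3 electrons leaves Ti³⁺ with 4 − 3 = 1 d electrons.
In an octahedral site d¹ (HS) is t₂g¹ eg⁰, giving CFSE(oct) = -0.4Δ_oct = -5324 cm⁻¹.
In a tetrahedral site the filling is e¹ t₂⁰: CFSE(tet) = -0.6Δₜ = -0.6 × (4/9)(13310) = -3549 cm⁻¹.
OSPE = -5324 − (-3549) = -1775 cm⁻¹.

-1775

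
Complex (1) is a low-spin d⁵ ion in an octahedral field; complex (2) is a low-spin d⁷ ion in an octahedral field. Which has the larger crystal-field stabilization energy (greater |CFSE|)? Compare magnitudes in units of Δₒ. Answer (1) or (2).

(1): t₂g⁵ eg⁰, CFSE = -2.0Δₒ.
(2): t₂g⁶ eg¹, CFSE = -1.8Δₒ.
So (1) has the larger |CFSE|.

(1)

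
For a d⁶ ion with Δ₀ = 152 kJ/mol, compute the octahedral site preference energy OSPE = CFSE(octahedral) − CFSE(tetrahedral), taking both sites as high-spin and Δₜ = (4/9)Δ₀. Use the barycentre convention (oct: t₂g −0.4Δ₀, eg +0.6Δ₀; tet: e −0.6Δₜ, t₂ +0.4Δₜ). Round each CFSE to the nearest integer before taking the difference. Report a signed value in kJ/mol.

Octahedral high-spin t₂g⁴ eg²: CFSE = -0.4 × 152 = -61 kJ/mol.
Tetrahedral: e³ t₂³, CFSE = 3(−0.6) + 3(+0.4) = -0.6Δₜ = -0.6 × (4/9) × 152 = -41 kJ/mol.
OSPE = -61 − (-41) = -20 kJ/mol.

-20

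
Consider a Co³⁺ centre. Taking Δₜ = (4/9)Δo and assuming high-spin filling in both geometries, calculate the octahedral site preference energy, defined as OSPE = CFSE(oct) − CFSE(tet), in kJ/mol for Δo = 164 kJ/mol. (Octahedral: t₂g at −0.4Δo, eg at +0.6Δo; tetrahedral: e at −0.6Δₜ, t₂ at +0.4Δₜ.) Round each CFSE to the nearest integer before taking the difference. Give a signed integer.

Co³⁺: group 9, so d-count = 9 − 3 = 6.
Octahedral high-spin t₂g⁴ eg²: CFSE = -0.4 × 164 = -66 kJ/mol.
In a tetrahedral site the filling is e³ t₂³: CFSE(tet) = -0.6Δₜ = -0.6 × (4/9)(164) = -44 kJ/mol.
OSPE = -66 − (-44) = -22 kJ/mol.

-22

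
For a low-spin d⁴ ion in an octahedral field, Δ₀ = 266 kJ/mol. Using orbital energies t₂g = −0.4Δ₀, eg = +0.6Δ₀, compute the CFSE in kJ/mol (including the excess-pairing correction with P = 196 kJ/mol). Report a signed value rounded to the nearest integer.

-230

Electron filling gives t₂g⁴ eg⁰.
CFSE(orbital) = 4×(-0.4Δ₀) + 0×(0.6Δ₀) = -1.6Δ₀; with Δ₀ = 266 kJ/mol that is -426 kJ/mol.
High-spin d⁴ would be t₂g³ eg¹ with 0 pairs; low-spin has 1, so 1 excess pair costs +1P = +196 kJ/mol.
Overall CFSE = -426 + 196 = -230 kJ/mol.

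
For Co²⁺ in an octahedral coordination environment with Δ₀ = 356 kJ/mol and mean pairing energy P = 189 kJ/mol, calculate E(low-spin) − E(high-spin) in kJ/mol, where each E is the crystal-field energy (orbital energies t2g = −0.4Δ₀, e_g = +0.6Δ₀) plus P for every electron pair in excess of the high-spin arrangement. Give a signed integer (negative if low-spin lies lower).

-167

Co²⁺: group 9, so d-count = 9 − 2 = 7.
High-spin: t2g^5 e_g^2, CFSE = -0.8Δ₀ = -285 kJ/mol.
For low-spin the configuration is t2g^6 e_g^1: orbital energy -1.8 × 356 = -641 kJ/mol, and 1 additional pair relative to high-spin adds 189 kJ/mol, giving -452 kJ/mol.
Thus E(LS) − E(HS) = -167 kJ/mol.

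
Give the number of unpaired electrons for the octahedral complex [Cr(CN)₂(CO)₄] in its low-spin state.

Ligand charges: 2×(-1) from CN⁻ and 4×(+0) from CO sum to -2; with overall charge +0, Cr is +2.
Cr²⁺: group 6, so d-count = 6 − 2 = 4.
Configuration: t2g^4 e_g^0, giving 2 unpaired electrons.

2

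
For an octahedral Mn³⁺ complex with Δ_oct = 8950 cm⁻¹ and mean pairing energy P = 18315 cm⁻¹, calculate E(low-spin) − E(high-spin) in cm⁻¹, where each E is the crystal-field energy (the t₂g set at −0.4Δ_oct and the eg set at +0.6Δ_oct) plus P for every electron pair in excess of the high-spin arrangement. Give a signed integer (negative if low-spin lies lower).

Mn³⁺: group 7, so d-count = 7 − 3 = 4.
High-spin d⁴ fills as t₂g³ eg¹ with CFSE 3(−0.4) + 1(+0.6) = -0.6Δ_oct = -5370 cm⁻¹.
Low-spin t₂g⁴ eg⁰ gives -1.6Δ_oct = -14320 cm⁻¹, but forming 1 extra pair costs 1P = 18315 cm⁻¹, so E(LS) = -14320 + 18315 = 3995 cm⁻¹.
E(LS) − E(HS) = 3995 − (-5370) = 9365 cm⁻¹.

9365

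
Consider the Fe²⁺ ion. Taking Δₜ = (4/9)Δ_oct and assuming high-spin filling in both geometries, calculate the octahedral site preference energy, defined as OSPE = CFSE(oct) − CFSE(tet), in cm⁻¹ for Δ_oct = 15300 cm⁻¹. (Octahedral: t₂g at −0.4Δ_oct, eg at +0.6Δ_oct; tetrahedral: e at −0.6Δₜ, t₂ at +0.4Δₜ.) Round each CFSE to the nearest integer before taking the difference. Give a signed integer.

Fe²⁺: group 8, so d-count = 8 − 2 = 6.
Octahedral (high-spin): t₂g⁴ eg², CFSE = 4(−0.4) + 2(+0.6) = -0.4Δ_oct = -0.4 × 15300 = -6120 cm⁻¹.
Tetrahedral e³ t₂³ gives -0.6Δₜ = -0.6 × (4/9) × 15300 = -4080 cm⁻¹.
Subtracting, OSPE = -6120 − (-4080) = -2040 cm⁻¹.

-2040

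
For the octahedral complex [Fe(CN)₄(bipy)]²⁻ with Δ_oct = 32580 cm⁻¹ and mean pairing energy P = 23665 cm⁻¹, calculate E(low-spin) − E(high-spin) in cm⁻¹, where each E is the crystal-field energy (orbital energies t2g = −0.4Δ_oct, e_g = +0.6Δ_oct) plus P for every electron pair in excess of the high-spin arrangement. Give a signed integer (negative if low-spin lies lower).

Ligand charges: 4×(-1) from CN⁻ and 1×(+0) from bipy sum to -4; with overall charge -2, Fe is +2.
Fe sits in group 8; removing 2 electrons leaves Fe²⁺ with 8 − 2 = 6 d electrons.
In the high-spin limit (t2g^4 e_g^2) the orbital term is -0.4Δ_oct = -13032 cm⁻¹, with no excess pairing.
For low-spin the configuration is t2g^6 e_g^0: orbital energy -2.4 × 32580 = -78192 cm⁻¹, and 2 additional pairs relative to high-spin add 47330 cm⁻¹, giving -30862 cm⁻¹.
E(LS) − E(HS) = -30862 − (-13032) = -17830 cm⁻¹.

-17830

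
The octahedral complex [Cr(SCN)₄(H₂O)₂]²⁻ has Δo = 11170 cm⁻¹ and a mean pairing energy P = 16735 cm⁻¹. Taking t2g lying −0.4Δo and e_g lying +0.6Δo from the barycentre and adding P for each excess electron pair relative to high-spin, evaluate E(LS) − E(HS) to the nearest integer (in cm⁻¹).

5565

Ligand charges: 4×(-1) from SCN⁻ and 2×(+0) from H₂O sum to -4; with overall charge -2, Cr is +2.
Cr²⁺: group 6, so d-count = 6 − 2 = 4.
High-spin d⁴ fills as t2g^3 e_g^1 with CFSE 3(−0.4) + 1(+0.6) = -0.6Δo = -6702 cm⁻¹.
Low-spin: t2g^4 e_g^0, orbital CFSE = -1.6Δo = -17872 cm⁻¹; plus 1 excess pair × P = +16735 cm⁻¹; total -1137 cm⁻¹.
Thus E(LS) − E(HS) = 5565 cm⁻¹.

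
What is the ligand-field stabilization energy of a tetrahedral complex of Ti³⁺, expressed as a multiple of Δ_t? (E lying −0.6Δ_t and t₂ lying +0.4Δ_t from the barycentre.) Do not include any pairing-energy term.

Ti is in group 4, so Ti³⁺ is d¹ (4 − 3 = 1).
Tetrahedral splitting is small, so the complex is high-spin.
Configuration: e¹ t₂⁰.
CFSE = 1(-0.6Δ_t) + 0(0.4Δ_t) = -0.6Δ_t + 0.0Δ_t = -0.6Δ_t.

-0.6 Δ_t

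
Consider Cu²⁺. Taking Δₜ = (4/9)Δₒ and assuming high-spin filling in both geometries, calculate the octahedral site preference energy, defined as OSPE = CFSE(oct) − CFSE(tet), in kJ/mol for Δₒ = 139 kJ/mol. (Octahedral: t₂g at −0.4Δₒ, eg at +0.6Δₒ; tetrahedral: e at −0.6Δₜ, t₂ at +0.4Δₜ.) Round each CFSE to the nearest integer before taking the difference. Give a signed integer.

Cu is in group 11, so Cu²⁺ is d⁹ (11 − 2 = 9).
In an octahedral site d⁹ (HS) is t2g^6 e_g^3, giving CFSE(oct) = -0.6Δₒ = -83 kJ/mol.
Tetrahedral e^4 t2^5 gives -0.4Δₜ = -0.4 × (4/9) × 139 = -25 kJ/mol.
Subtracting, OSPE = -83 − (-25) = -58 kJ/mol.

-58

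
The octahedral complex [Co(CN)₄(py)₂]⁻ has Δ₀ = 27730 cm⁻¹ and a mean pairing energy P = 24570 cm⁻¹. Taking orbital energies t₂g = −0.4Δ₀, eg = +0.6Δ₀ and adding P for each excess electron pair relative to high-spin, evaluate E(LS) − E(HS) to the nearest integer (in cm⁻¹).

-6320

Ligand charges: 4×(-1) from CN⁻ and 2×(+0) from py sum to -4; with overall charge -1, Co is +3.
Co is in group 9, so Co³⁺ is d⁶ (9 − 3 = 6).
In the high-spin limit (t₂g⁴ eg²) the orbital term is -0.4Δ₀ = -11092 cm⁻¹, with no excess pairing.
For low-spin the configuration is t₂g⁶ eg⁰: orbital energy -2.4 × 27730 = -66552 cm⁻¹, and 2 additional pairs relative to high-spin add 49140 cm⁻¹, giving -17412 cm⁻¹.
The difference is -17412 − (-11092) = -6320 cm⁻¹, so low-spin lies lower.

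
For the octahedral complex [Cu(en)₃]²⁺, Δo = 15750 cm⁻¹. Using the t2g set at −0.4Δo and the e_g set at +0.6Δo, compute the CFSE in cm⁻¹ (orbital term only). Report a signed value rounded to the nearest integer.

-9450

en is neutral, so the +2 overall charge sits on Cu: oxidation state +2.
Cu is in group 11, so Cu²⁺ is d⁹ (11 − 2 = 9).
Electron filling gives t2g^6 e_g^3.
Orbital CFSE = 6(-0.4) + 3(0.6) = -0.6Δo = -0.6 × 15750 = -9450 cm⁻¹.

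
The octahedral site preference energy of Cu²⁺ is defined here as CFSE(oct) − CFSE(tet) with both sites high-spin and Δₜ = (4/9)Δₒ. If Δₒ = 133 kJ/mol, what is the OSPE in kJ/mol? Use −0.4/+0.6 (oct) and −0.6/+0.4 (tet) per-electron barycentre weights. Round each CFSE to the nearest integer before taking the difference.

-56

Cu²⁺: group 11, so d-count = 11 − 2 = 9.
In an octahedral site d⁹ (HS) is t₂g⁶ eg³, giving CFSE(oct) = -0.6Δₒ = -80 kJ/mol.
In a tetrahedral site the filling is e⁴ t₂⁵: CFSE(tet) = -0.4Δₜ = -0.4 × (4/9)(133) = -24 kJ/mol.
OSPE = -80 − (-24) = -56 kJ/mol.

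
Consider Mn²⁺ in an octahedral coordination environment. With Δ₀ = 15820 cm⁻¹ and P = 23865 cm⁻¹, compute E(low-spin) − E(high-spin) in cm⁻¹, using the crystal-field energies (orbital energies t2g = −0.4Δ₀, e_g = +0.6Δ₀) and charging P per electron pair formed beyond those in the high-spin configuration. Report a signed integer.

Group 7 minus oxidation state +2 gives a d⁵ configuration for Mn²⁺.
High-spin: t2g^3 e_g^2, CFSE = 0.0Δ₀ = 0 cm⁻¹.
For low-spin the configuration is t2g^5 e_g^0: orbital energy -2.0 × 15820 = -31640 cm⁻¹, and 2 additional pairs relative to high-spin add 47730 cm⁻¹, giving 16090 cm⁻¹.
Thus E(LS) − E(HS) = 16090 cm⁻¹.

16090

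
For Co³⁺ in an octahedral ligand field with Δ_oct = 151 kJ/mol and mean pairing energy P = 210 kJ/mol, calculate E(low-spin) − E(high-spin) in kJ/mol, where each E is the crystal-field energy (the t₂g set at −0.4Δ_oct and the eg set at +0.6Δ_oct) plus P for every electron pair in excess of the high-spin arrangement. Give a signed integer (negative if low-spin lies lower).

118

Group 9 minus oxidation state +3 gives a d⁶ configuration for Co³⁺.
High-spin d⁶ fills as t₂g⁴ eg² with CFSE 4(−0.4) + 2(+0.6) = -0.4Δ_oct = -60 kJ/mol.
Low-spin t₂g⁶ eg⁰ gives -2.4Δ_oct = -362 kJ/mol, but forming 2 extra pairs costs 2P = 420 kJ/mol, so E(LS) = -362 + 420 = 58 kJ/mol.
The difference is 58 − (-60) = 118 kJ/mol, so high-spin lies lower.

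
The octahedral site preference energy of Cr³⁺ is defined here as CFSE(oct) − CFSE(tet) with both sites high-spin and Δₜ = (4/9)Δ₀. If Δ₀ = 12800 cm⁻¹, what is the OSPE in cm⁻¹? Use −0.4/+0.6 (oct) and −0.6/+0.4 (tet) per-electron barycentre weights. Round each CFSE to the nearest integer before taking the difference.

-10809

Cr³⁺: group 6, so d-count = 6 − 3 = 3.
Octahedral high-spin t₂g³ eg⁰: CFSE = -1.2 × 12800 = -15360 cm⁻¹.
Tetrahedral e² t₂¹ gives -0.8Δₜ = -0.8 × (4/9) × 12800 = -4551 cm⁻¹.
OSPE = -15360 − (-4551) = -10809 cm⁻¹.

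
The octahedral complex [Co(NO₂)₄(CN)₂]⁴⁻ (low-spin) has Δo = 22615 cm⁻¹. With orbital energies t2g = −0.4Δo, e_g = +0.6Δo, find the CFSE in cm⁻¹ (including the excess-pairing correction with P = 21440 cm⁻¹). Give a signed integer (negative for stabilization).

Ligand charges: 4×(-1) from NO₂⁻ and 2×(-1) from CN⁻ sum to -6; with overall charge -4, Co is +2.
Co is in group 9, so Co²⁺ is d⁷ (9 − 2 = 7).
The d⁷ electrons fill as t2g^6 e_g^1.
The orbital stabilization is -1.8Δo = -1.8 × 22615 = -40707 cm⁻¹.
Relative to high-spin t2g^5 e_g^2 (2 paired), the low-spin configuration has 1 additional pair, contributing +1 × 21440 = +21440 cm⁻¹.
Overall CFSE = -40707 + 21440 = -19267 cm⁻¹.

-19267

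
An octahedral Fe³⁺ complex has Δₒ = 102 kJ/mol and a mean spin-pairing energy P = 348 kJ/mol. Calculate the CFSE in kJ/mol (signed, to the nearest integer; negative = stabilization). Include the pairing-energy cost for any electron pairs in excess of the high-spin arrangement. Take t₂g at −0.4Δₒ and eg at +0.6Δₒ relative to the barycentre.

0

Fe is in group 8, so Fe³⁺ is d⁵ (8 − 3 = 5).
Since Δₒ = 102 kJ/mol < P = 348 kJ/mol, the complex adopts the high-spin configuration.
Configuration: t₂g³ eg².
Orbital CFSE = 0.0Δₒ = 0.0 × 102 = 0 kJ/mol.
High-spin has no excess pairs, so no pairing correction applies.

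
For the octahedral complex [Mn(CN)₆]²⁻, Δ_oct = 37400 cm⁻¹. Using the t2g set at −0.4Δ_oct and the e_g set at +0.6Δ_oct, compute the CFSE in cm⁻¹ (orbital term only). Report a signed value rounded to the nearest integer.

Each CN⁻ contributes -1; 6 × (-1) = -6. With overall charge -2, Mn is in the +4 oxidation state.
Mn is in group 7, so Mn⁴⁺ is d³ (7 − 4 = 3).
The d³ electrons fill as t2g^3 e_g^0.
Orbital CFSE = 3(-0.4) + 0(0.6) = -1.2Δ_oct = -1.2 × 37400 = -44880 cm⁻¹.

-44880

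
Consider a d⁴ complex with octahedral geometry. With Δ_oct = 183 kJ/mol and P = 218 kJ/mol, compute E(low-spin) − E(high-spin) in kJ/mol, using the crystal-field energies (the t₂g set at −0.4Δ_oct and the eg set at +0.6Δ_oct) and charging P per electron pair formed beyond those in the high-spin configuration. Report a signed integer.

In the high-spin limit (t₂g³ eg¹) the orbital term is -0.6Δ_oct = -110 kJ/mol, with no excess pairing.
Low-spin t₂g⁴ eg⁰ gives -1.6Δ_oct = -293 kJ/mol, but forming 1 extra pair costs 1P = 218 kJ/mol, so E(LS) = -293 + 218 = -75 kJ/mol.
Thus E(LS) − E(HS) = 35 kJ/mol.

35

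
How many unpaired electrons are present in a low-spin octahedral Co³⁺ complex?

0

Co³⁺: group 9, so d-count = 9 − 3 = 6.
Configuration: t₂g⁶ eg⁰, giving 0 unpaired electrons.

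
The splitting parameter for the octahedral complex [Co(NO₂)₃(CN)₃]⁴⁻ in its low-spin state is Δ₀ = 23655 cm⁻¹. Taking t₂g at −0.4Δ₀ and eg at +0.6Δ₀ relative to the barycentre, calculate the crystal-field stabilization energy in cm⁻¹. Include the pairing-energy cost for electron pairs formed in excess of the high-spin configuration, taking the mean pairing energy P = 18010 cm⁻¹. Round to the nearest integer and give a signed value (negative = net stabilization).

-24569

Ligand charges: 3×(-1) from NO₂⁻ and 3×(-1) from CN⁻ sum to -6; with overall charge -4, Co is +2.
Co²⁺: group 9, so d-count = 9 − 2 = 7.
Electron filling gives t₂g⁶ eg¹.
Orbital CFSE = 6(-0.4) + 1(0.6) = -1.8Δ₀ = -1.8 × 23655 = -42579 cm⁻¹.
Relative to high-spin t₂g⁵ eg² (2 paired), the low-spin configuration has 1 additional pair, contributing +1 × 18010 = +18010 cm⁻¹.
Combining: -42579 + 18010 = -24569 cm⁻¹.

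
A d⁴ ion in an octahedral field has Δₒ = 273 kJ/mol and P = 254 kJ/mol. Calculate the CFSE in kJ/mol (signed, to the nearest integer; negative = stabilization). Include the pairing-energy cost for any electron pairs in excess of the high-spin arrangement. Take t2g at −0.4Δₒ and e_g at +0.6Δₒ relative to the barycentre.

Δₒ > P, so pairing is preferred: the ground state is low-spin.
Configuration: t2g^4 e_g^0.
Orbital CFSE = -1.6Δₒ = -1.6 × 273 = -437 kJ/mol.
Excess pairs vs high-spin: 1 − 0 = 1; pairing cost = +254 kJ/mol.
Net CFSE = -437 + 254 = -183 kJ/mol.

-183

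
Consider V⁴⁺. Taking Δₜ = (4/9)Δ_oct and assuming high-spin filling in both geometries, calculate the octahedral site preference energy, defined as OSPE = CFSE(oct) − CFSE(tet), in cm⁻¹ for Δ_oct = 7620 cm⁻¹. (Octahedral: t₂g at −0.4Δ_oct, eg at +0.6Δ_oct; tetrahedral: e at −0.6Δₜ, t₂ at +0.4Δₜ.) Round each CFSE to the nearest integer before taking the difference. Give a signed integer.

-1016

V is in group 5, so V⁴⁺ is d¹ (5 − 4 = 1).
In an octahedral site d¹ (HS) is t₂g¹ eg⁰, giving CFSE(oct) = -0.4Δ_oct = -3048 cm⁻¹.
Tetrahedral e¹ t₂⁰ gives -0.6Δₜ = -0.6 × (4/9) × 7620 = -2032 cm⁻¹.
OSPE = -3048 − (-2032) = -1016 cm⁻¹.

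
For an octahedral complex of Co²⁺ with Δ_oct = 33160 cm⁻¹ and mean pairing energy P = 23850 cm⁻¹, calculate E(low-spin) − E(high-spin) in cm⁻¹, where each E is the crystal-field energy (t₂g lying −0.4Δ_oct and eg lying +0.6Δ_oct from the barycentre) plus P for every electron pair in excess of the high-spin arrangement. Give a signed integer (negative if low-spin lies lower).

Co sits in group 9; removing 2 electrons leaves Co²⁺ with 9 − 2 = 7 d electrons.
In the high-spin limit (t₂g⁵ eg²) the orbital term is -0.8Δ_oct = -26528 cm⁻¹, with no excess pairing.
For low-spin the configuration is t₂g⁶ eg¹: orbital energy -1.8 × 33160 = -59688 cm⁻¹, and 1 additional pair relative to high-spin adds 23850 cm⁻¹, giving -35838 cm⁻¹.
Thus E(LS) − E(HS) = -9310 cm⁻¹.

-9310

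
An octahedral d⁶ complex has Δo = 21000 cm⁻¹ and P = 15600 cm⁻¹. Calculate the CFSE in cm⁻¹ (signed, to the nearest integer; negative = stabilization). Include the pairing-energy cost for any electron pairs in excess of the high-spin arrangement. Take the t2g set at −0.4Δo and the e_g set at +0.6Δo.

Δo > P, so pairing is preferred: the ground state is low-spin.
That gives t2g^6 e_g^0.
Orbital CFSE = -2.4Δo = -2.4 × 21000 = -50400 cm⁻¹.
Excess pairs vs high-spin: 3 − 1 = 2; pairing cost = +31200 cm⁻¹.
Net CFSE = -50400 + 31200 = -19200 cm⁻¹.

-19200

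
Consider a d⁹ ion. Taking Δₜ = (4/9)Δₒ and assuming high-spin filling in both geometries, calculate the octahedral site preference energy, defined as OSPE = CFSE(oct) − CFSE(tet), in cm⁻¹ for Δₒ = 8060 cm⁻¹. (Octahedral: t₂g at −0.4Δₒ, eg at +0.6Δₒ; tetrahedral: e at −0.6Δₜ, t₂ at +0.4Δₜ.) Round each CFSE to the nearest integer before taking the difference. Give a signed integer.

Octahedral (high-spin): t₂g⁶ eg³, CFSE = 6(−0.4) + 3(+0.6) = -0.6Δₒ = -0.6 × 8060 = -4836 cm⁻¹.
Tetrahedral e⁴ t₂⁵ gives -0.4Δₜ = -0.4 × (4/9) × 8060 = -1433 cm⁻¹.
Subtracting, OSPE = -4836 − (-1433) = -3403 cm⁻¹.

-3403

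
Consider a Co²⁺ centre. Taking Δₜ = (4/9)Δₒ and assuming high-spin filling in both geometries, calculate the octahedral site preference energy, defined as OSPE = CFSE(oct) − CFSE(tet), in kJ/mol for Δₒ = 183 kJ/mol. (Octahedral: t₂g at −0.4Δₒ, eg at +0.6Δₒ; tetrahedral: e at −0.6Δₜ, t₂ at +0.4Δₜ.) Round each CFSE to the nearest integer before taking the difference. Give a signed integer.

Co²⁺: group 9, so d-count = 9 − 2 = 7.
In an octahedral site d⁷ (HS) is t2g^5 e_g^2, giving CFSE(oct) = -0.8Δₒ = -146 kJ/mol.
In a tetrahedral site the filling is e^4 t2^3: CFSE(tet) = -1.2Δₜ = -1.2 × (4/9)(183) = -98 kJ/mol.
OSPE = -146 − (-98) = -48 kJ/mol.

-48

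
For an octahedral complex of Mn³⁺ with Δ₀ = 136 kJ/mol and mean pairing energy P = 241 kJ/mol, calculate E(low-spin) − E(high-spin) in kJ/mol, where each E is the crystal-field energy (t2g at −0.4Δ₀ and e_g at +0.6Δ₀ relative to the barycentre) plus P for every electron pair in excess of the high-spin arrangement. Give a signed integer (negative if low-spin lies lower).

105

Mn is in group 7, so Mn³⁺ is d⁴ (7 − 3 = 4).
High-spin: t2g^3 e_g^1, CFSE = -0.6Δ₀ = -82 kJ/mol.
Low-spin: t2g^4 e_g^0, orbital CFSE = -1.6Δ₀ = -218 kJ/mol; plus 1 excess pair × P = +241 kJ/mol; total 23 kJ/mol.
Thus E(LS) − E(HS) = 105 kJ/mol.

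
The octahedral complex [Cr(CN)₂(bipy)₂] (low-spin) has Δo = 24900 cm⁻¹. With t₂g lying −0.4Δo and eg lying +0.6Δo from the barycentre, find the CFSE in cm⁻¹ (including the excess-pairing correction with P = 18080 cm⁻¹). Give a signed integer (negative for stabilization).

-21760

Ligand charges: 2×(-1) from CN⁻ and 2×(+0) from bipy sum to -2; with overall charge +0, Cr is +2.
Cr sits in group 6; removing 2 electrons leaves Cr²⁺ with 6 − 2 = 4 d electrons.
Configuration: t₂g⁴ eg⁰.
Orbital CFSE = 4(-0.4) + 0(0.6) = -1.6Δo = -1.6 × 24900 = -39840 cm⁻¹.
High-spin d⁴ would be t₂g³ eg¹ with 0 pairs; low-spin has 1, so 1 excess pair costs +1P = +18080 cm⁻¹.
Net CFSE = -39840 + 18080 = -21760 cm⁻¹.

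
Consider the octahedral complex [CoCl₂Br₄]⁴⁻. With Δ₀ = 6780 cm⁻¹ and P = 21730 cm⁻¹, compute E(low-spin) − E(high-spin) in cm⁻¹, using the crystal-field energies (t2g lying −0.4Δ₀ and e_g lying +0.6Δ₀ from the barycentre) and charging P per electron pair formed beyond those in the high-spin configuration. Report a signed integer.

14950

Ligand charges: 2×(-1) from Cl⁻ and 4×(-1) from Br⁻ sum to -6; with overall charge -4, Co is +2.
Co sits in group 9; removing 2 electrons leaves Co²⁺ with 9 − 2 = 7 d electrons.
High-spin: t2g^5 e_g^2, CFSE = -0.8Δ₀ = -5424 cm⁻¹.
For low-spin the configuration is t2g^6 e_g^1: orbital energy -1.8 × 6780 = -12204 cm⁻¹, and 1 additional pair relative to high-spin adds 21730 cm⁻¹, giving 9526 cm⁻¹.
Thus E(LS) − E(HS) = 14950 cm⁻¹.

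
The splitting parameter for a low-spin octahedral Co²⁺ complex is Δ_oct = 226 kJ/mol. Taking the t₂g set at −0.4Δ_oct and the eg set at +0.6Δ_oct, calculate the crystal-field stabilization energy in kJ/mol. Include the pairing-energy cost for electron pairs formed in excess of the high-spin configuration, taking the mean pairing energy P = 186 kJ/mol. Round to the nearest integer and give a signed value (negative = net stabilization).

Co sits in group 9; removing 2 electrons leaves Co²⁺ with 9 − 2 = 7 d electrons.
Electron filling gives t₂g⁶ eg¹.
CFSE(orbital) = 6×(-0.4Δ_oct) + 1×(0.6Δ_oct) = -1.8Δ_oct; with Δ_oct = 226 kJ/mol that is -407 kJ/mol.
Relative to high-spin t₂g⁵ eg² (2 paired), the low-spin configuration has 1 additional pair, contributing +1 × 186 = +186 kJ/mol.
Overall CFSE = -407 + 186 = -221 kJ/mol.

-221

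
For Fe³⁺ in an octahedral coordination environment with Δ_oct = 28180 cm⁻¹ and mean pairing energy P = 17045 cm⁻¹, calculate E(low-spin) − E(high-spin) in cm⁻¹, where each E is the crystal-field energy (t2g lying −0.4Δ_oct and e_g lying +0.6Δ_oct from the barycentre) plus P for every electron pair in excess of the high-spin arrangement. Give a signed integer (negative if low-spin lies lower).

-22270

Fe³⁺: group 8, so d-count = 8 − 3 = 5.
High-spin d⁵ fills as t2g^3 e_g^2 with CFSE 3(−0.4) + 2(+0.6) = 0.0Δ_oct = 0 cm⁻¹.
Low-spin: t2g^5 e_g^0, orbital CFSE = -2.0Δ_oct = -56360 cm⁻¹; plus 2 excess pairs × P = +34090 cm⁻¹; total -22270 cm⁻¹.
The difference is -22270 − (0) = -22270 cm⁻¹, so low-spin lies lower.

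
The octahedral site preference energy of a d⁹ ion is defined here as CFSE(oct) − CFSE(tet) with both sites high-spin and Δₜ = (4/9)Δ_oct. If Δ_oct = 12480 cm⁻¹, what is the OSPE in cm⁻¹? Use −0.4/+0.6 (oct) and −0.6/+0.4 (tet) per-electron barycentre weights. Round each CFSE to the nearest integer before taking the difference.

-5269

Octahedral high-spin t₂g⁶ eg³: CFSE = -0.6 × 12480 = -7488 cm⁻¹.
Tetrahedral: e⁴ t₂⁵, CFSE = 4(−0.6) + 5(+0.4) = -0.4Δₜ = -0.4 × (4/9) × 12480 = -2219 cm⁻¹.
OSPE = -7488 − (-2219) = -5269 cm⁻¹.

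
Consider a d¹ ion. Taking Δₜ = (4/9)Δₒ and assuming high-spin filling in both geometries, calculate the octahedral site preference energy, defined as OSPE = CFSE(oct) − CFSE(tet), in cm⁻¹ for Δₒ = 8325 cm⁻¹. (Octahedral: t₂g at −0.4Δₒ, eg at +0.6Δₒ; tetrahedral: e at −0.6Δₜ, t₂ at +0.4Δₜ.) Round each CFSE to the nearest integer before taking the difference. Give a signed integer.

Octahedral high-spin t2g^1 e_g^0: CFSE = -0.4 × 8325 = -3330 cm⁻¹.
In a tetrahedral site the filling is e^1 t2^0: CFSE(tet) = -0.6Δₜ = -0.6 × (4/9)(8325) = -2220 cm⁻¹.
OSPE = -3330 − (-2220) = -1110 cm⁻¹.

-1110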